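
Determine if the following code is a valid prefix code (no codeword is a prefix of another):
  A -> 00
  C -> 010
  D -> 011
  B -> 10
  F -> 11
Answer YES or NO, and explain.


Checking each pair (does one codeword prefix another?):
  A='00' vs C='010': no prefix
  A='00' vs D='011': no prefix
  A='00' vs B='10': no prefix
  A='00' vs F='11': no prefix
  C='010' vs A='00': no prefix
  C='010' vs D='011': no prefix
  C='010' vs B='10': no prefix
  C='010' vs F='11': no prefix
  D='011' vs A='00': no prefix
  D='011' vs C='010': no prefix
  D='011' vs B='10': no prefix
  D='011' vs F='11': no prefix
  B='10' vs A='00': no prefix
  B='10' vs C='010': no prefix
  B='10' vs D='011': no prefix
  B='10' vs F='11': no prefix
  F='11' vs A='00': no prefix
  F='11' vs C='010': no prefix
  F='11' vs D='011': no prefix
  F='11' vs B='10': no prefix
No violation found over all pairs.

YES -- this is a valid prefix code. No codeword is a prefix of any other codeword.


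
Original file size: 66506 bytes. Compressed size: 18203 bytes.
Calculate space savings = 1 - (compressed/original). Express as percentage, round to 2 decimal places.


ratio = compressed/original = 18203/66506 = 0.273705
savings = 1 - ratio = 1 - 0.273705 = 0.726295
as a percentage: 0.726295 * 100 = 72.63%

Space savings = 1 - 18203/66506 = 72.63%


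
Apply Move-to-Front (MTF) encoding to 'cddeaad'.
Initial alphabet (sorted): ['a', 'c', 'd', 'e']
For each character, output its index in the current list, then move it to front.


MTF encoding:
'c': index 1 in ['a', 'c', 'd', 'e'] -> ['c', 'a', 'd', 'e']
'd': index 2 in ['c', 'a', 'd', 'e'] -> ['d', 'c', 'a', 'e']
'd': index 0 in ['d', 'c', 'a', 'e'] -> ['d', 'c', 'a', 'e']
'e': index 3 in ['d', 'c', 'a', 'e'] -> ['e', 'd', 'c', 'a']
'a': index 3 in ['e', 'd', 'c', 'a'] -> ['a', 'e', 'd', 'c']
'a': index 0 in ['a', 'e', 'd', 'c'] -> ['a', 'e', 'd', 'c']
'd': index 2 in ['a', 'e', 'd', 'c'] -> ['d', 'a', 'e', 'c']


Output: [1, 2, 0, 3, 3, 0, 2]


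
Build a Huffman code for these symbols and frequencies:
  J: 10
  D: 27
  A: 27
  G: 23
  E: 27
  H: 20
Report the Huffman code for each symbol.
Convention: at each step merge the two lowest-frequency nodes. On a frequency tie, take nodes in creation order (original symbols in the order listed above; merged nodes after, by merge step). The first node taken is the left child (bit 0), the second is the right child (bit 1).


Huffman tree construction:
Step 1: Merge J(10) + H(20) = 30
Step 2: Merge G(23) + D(27) = 50
Step 3: Merge A(27) + E(27) = 54
Step 4: Merge (J+H)(30) + (G+D)(50) = 80
Step 5: Merge (A+E)(54) + ((J+H)+(G+D))(80) = 134
Read each symbol's code off the tree from the root (left child = 0, right child = 1).

Codes:
  J: 100 (length 3)
  D: 111 (length 3)
  A: 00 (length 2)
  G: 110 (length 3)
  E: 01 (length 2)
  H: 101 (length 3)
Average code length: 348/134 = 2.5970 bits/symbol


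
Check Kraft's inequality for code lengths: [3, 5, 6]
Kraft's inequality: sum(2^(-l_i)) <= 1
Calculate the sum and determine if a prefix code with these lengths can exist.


Sum = 2^(-3) + 2^(-5) + 2^(-6)
    = 0.125 + 0.03125 + 0.015625
    = 11/64 = 0.171875
Since 0.171875 <= 1, Kraft's inequality IS satisfied.
A prefix code with these lengths CAN exist.

Kraft sum = 0.171875. Satisfied.


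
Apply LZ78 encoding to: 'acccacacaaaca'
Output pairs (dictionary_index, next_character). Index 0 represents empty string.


LZ78 encoding steps:
Dictionary: {0: ''}
Step 1: w='' (idx 0), next='a' -> output (0, 'a'), add 'a' as idx 1
Step 2: w='' (idx 0), next='c' -> output (0, 'c'), add 'c' as idx 2
Step 3: w='c' (idx 2), next='c' -> output (2, 'c'), add 'cc' as idx 3
Step 4: w='a' (idx 1), next='c' -> output (1, 'c'), add 'ac' as idx 4
Step 5: w='ac' (idx 4), next='a' -> output (4, 'a'), add 'aca' as idx 5
Step 6: w='a' (idx 1), next='a' -> output (1, 'a'), add 'aa' as idx 6
Step 7: w='c' (idx 2), next='a' -> output (2, 'a'), add 'ca' as idx 7


Encoded: [(0, 'a'), (0, 'c'), (2, 'c'), (1, 'c'), (4, 'a'), (1, 'a'), (2, 'a')]


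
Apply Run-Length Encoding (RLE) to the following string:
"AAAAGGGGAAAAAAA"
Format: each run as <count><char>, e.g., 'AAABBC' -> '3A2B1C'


Scanning runs left to right:
  i=0: run of 'A' x 4 -> '4A'
  i=4: run of 'G' x 4 -> '4G'
  i=8: run of 'A' x 7 -> '7A'

RLE = 4A4G7A


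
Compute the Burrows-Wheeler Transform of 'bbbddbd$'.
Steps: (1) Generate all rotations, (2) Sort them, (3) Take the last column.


Rotations (sorted):
  0: $bbbddbd -> last char: d
  1: bbbddbd$ -> last char: $
  2: bbddbd$b -> last char: b
  3: bd$bbbdd -> last char: d
  4: bddbd$bb -> last char: b
  5: d$bbbddb -> last char: b
  6: dbd$bbbd -> last char: d
  7: ddbd$bbb -> last char: b


BWT = d$bdbbdb


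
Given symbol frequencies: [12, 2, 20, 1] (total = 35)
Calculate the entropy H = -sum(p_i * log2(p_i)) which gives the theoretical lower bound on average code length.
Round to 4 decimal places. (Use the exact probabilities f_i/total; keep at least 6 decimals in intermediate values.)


Per-symbol terms -p_i * log2(p_i) with p_i = f_i/35:
  p = 12/35 = 0.342857: log2(p) = -1.544321, -p*log2(p) = 0.529481
  p = 2/35 = 0.057143: log2(p) = -4.129283, -p*log2(p) = 0.235959
  p = 20/35 = 0.571429: log2(p) = -0.807355, -p*log2(p) = 0.461346
  p = 1/35 = 0.028571: log2(p) = -5.129283, -p*log2(p) = 0.146551
H = 0.529481 + 0.235959 + 0.461346 + 0.146551 = 1.373337

H = 1.3733 bits/symbol


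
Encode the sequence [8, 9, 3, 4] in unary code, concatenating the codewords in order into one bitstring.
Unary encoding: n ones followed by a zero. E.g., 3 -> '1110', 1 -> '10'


Encode each number as n ones followed by a terminating 0:
  8 -> 111111110 (9 bits)
  9 -> 1111111110 (10 bits)
  3 -> 1110 (4 bits)
  4 -> 11110 (5 bits)
Total length = 9 + 10 + 4 + 5 = 28 bits.

Unary([8, 9, 3, 4]) = 1111111101111111110111011110 (28 bits)


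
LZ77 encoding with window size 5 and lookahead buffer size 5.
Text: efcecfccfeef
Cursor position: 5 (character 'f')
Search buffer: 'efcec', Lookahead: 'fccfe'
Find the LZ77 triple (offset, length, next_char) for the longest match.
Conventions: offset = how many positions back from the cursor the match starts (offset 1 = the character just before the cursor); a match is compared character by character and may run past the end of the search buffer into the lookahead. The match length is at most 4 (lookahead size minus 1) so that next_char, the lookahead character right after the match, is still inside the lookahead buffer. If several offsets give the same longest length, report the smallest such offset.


Try each offset into the search buffer:
  offset=1 (pos 4, char 'c'): match length 0
  offset=2 (pos 3, char 'e'): match length 0
  offset=3 (pos 2, char 'c'): match length 0
  offset=4 (pos 1, char 'f'): match length 2
  offset=5 (pos 0, char 'e'): match length 0
Longest match has length 2 at offset 4.
next_char = character at position 5 + 2 = 7 -> 'c'

Best match: offset=4, length=2 (matching 'fc' starting at position 1)
LZ77 triple: (4, 2, 'c')


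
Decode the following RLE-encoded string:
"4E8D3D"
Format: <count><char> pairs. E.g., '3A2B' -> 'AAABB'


Expanding each <count><char> pair:
  4E -> 'EEEE'
  8D -> 'DDDDDDDD'
  3D -> 'DDD'

Decoded = EEEEDDDDDDDDDDD


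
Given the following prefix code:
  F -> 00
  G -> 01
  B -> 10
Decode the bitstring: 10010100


Decoding step by step:
Bits 10 -> B
Bits 01 -> G
Bits 01 -> G
Bits 00 -> F


Decoded message: BGGF


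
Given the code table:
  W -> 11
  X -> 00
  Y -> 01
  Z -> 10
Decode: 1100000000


Decoding:
11 -> W
00 -> X
00 -> X
00 -> X
00 -> X


Result: WXXXX


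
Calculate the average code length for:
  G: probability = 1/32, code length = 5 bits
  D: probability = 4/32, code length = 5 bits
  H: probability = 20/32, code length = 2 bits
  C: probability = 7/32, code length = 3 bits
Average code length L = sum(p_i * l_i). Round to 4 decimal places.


Weighted contributions p_i * l_i:
  G: (1/32) * 5 = 5/32
  D: (4/32) * 5 = 20/32
  H: (20/32) * 2 = 40/32
  C: (7/32) * 3 = 21/32
Sum = (5 + 20 + 40 + 21)/32 = 86/32

L = 86/32 = 2.6875 bits/symbol


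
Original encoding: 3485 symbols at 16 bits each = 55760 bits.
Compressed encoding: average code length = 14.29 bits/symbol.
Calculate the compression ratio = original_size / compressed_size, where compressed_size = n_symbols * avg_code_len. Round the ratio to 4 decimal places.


original_size = n_symbols * orig_bits = 3485 * 16 = 55760 bits
compressed_size = n_symbols * avg_code_len = 3485 * 14.29 = 49800.65 bits
ratio = original_size / compressed_size = 55760 / 49800.65 = 1.1197

Compression ratio = 1.1197


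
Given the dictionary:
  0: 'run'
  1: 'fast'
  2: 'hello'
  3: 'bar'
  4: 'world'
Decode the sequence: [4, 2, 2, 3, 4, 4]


Look up each index in the dictionary:
  4 -> 'world'
  2 -> 'hello'
  2 -> 'hello'
  3 -> 'bar'
  4 -> 'world'
  4 -> 'world'

Decoded: "world hello hello bar world world"


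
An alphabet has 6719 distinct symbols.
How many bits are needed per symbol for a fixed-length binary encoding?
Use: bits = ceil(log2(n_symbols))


log2(6719) = 12.714
Bracket: 2^12 = 4096 < 6719 <= 2^13 = 8192
So ceil(log2(6719)) = 13

bits = ceil(log2(6719)) = ceil(12.714) = 13 bits


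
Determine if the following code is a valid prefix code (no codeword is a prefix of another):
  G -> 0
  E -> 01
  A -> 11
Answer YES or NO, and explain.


Checking each pair (does one codeword prefix another?):
  G='0' vs E='01': prefix -- VIOLATION

NO -- this is NOT a valid prefix code. G (0) is a prefix of E (01).


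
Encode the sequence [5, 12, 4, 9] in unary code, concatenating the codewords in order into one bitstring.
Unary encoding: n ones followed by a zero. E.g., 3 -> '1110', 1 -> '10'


Encode each number as n ones followed by a terminating 0:
  5 -> 111110 (6 bits)
  12 -> 1111111111110 (13 bits)
  4 -> 11110 (5 bits)
  9 -> 1111111110 (10 bits)
Total length = 6 + 13 + 5 + 10 = 34 bits.

Unary([5, 12, 4, 9]) = 1111101111111111110111101111111110 (34 bits)


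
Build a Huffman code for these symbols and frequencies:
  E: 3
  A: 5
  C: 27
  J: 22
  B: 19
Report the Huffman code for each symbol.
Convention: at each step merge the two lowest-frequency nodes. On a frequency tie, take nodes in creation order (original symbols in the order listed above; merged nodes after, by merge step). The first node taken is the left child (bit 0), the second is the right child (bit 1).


Huffman tree construction:
Step 1: Merge E(3) + A(5) = 8
Step 2: Merge (E+A)(8) + B(19) = 27
Step 3: Merge J(22) + C(27) = 49
Step 4: Merge ((E+A)+B)(27) + (J+C)(49) = 76
Read each symbol's code off the tree from the root (left child = 0, right child = 1).

Codes:
  E: 000 (length 3)
  A: 001 (length 3)
  C: 11 (length 2)
  J: 10 (length 2)
  B: 01 (length 2)
Average code length: 160/76 = 2.1053 bits/symbol


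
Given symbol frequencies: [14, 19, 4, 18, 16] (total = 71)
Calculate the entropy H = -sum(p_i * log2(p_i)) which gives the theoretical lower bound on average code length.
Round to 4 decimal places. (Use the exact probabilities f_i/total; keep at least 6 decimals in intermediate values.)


Per-symbol terms -p_i * log2(p_i) with p_i = f_i/71:
  p = 14/71 = 0.197183: log2(p) = -2.342392, -p*log2(p) = 0.461880
  p = 19/71 = 0.267606: log2(p) = -1.901820, -p*log2(p) = 0.508938
  p = 4/71 = 0.056338: log2(p) = -4.149747, -p*log2(p) = 0.233789
  p = 18/71 = 0.253521: log2(p) = -1.979822, -p*log2(p) = 0.501927
  p = 16/71 = 0.225352: log2(p) = -2.149747, -p*log2(p) = 0.484450
H = 0.461880 + 0.508938 + 0.233789 + 0.501927 + 0.484450 = 2.190984

H = 2.191 bits/symbol


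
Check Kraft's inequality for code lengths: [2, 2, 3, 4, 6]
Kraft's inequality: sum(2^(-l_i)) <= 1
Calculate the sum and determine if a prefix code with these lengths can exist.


Sum = 2^(-2) + 2^(-2) + 2^(-3) + 2^(-4) + 2^(-6)
    = 0.25 + 0.25 + 0.125 + 0.0625 + 0.015625
    = 45/64 = 0.703125
Since 0.703125 <= 1, Kraft's inequality IS satisfied.
A prefix code with these lengths CAN exist.

Kraft sum = 0.703125. Satisfied.


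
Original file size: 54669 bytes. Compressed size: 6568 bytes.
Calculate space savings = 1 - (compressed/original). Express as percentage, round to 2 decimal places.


ratio = compressed/original = 6568/54669 = 0.120141
savings = 1 - ratio = 1 - 0.120141 = 0.879859
as a percentage: 0.879859 * 100 = 87.99%

Space savings = 1 - 6568/54669 = 87.99%


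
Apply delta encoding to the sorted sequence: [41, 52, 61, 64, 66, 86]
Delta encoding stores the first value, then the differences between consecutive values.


First value: 41
Deltas:
  52 - 41 = 11
  61 - 52 = 9
  64 - 61 = 3
  66 - 64 = 2
  86 - 66 = 20


Delta encoded: [41, 11, 9, 3, 2, 20]


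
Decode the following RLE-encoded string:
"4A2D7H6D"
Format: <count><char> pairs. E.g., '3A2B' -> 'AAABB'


Expanding each <count><char> pair:
  4A -> 'AAAA'
  2D -> 'DD'
  7H -> 'HHHHHHH'
  6D -> 'DDDDDD'

Decoded = AAAADDHHHHHHHDDDDDD


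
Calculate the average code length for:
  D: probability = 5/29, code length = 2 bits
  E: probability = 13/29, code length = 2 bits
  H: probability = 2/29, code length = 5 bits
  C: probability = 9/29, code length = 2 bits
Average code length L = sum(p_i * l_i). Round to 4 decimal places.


Weighted contributions p_i * l_i:
  D: (5/29) * 2 = 10/29
  E: (13/29) * 2 = 26/29
  H: (2/29) * 5 = 10/29
  C: (9/29) * 2 = 18/29
Sum = (10 + 26 + 10 + 18)/29 = 64/29

L = 64/29 = 2.2069 bits/symbol


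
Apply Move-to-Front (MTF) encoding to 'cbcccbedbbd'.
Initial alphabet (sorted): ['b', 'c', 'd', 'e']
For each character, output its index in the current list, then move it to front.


MTF encoding:
'c': index 1 in ['b', 'c', 'd', 'e'] -> ['c', 'b', 'd', 'e']
'b': index 1 in ['c', 'b', 'd', 'e'] -> ['b', 'c', 'd', 'e']
'c': index 1 in ['b', 'c', 'd', 'e'] -> ['c', 'b', 'd', 'e']
'c': index 0 in ['c', 'b', 'd', 'e'] -> ['c', 'b', 'd', 'e']
'c': index 0 in ['c', 'b', 'd', 'e'] -> ['c', 'b', 'd', 'e']
'b': index 1 in ['c', 'b', 'd', 'e'] -> ['b', 'c', 'd', 'e']
'e': index 3 in ['b', 'c', 'd', 'e'] -> ['e', 'b', 'c', 'd']
'd': index 3 in ['e', 'b', 'c', 'd'] -> ['d', 'e', 'b', 'c']
'b': index 2 in ['d', 'e', 'b', 'c'] -> ['b', 'd', 'e', 'c']
'b': index 0 in ['b', 'd', 'e', 'c'] -> ['b', 'd', 'e', 'c']
'd': index 1 in ['b', 'd', 'e', 'c'] -> ['d', 'b', 'e', 'c']


Output: [1, 1, 1, 0, 0, 1, 3, 3, 2, 0, 1]


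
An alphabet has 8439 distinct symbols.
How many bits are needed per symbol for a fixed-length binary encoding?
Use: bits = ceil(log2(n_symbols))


log2(8439) = 13.0429
Bracket: 2^13 = 8192 < 8439 <= 2^14 = 16384
So ceil(log2(8439)) = 14

bits = ceil(log2(8439)) = ceil(13.0429) = 14 bits


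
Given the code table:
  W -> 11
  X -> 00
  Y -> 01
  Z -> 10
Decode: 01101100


Decoding:
01 -> Y
10 -> Z
11 -> W
00 -> X


Result: YZWX


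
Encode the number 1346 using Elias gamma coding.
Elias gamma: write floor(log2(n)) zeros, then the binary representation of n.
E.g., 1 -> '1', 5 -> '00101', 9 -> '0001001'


num_bits = floor(log2(1346)) + 1 = 11
leading_zeros = num_bits - 1 = 10
binary(1346) = 10101000010

Elias gamma(1346) = '0000000000' + '10101000010' = 000000000010101000010 (21 bits)


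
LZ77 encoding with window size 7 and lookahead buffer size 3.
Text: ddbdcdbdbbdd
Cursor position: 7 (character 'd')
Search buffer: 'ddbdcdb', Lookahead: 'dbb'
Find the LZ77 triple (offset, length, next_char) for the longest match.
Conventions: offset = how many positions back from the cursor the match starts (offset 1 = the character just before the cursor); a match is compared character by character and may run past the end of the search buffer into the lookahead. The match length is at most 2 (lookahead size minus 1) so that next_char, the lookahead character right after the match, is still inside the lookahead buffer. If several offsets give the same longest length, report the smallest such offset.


Try each offset into the search buffer:
  offset=1 (pos 6, char 'b'): match length 0
  offset=2 (pos 5, char 'd'): match length 2
  offset=3 (pos 4, char 'c'): match length 0
  offset=4 (pos 3, char 'd'): match length 1
  offset=5 (pos 2, char 'b'): match length 0
  offset=6 (pos 1, char 'd'): match length 2
  offset=7 (pos 0, char 'd'): match length 1
Longest match has length 2, found at offsets 2, 6; take the smallest, offset 2.
next_char = character at position 7 + 2 = 9 -> 'b'

Best match: offset=2, length=2 (matching 'db' starting at position 5)
LZ77 triple: (2, 2, 'b')


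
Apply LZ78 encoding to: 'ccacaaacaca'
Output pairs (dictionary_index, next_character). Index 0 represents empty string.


LZ78 encoding steps:
Dictionary: {0: ''}
Step 1: w='' (idx 0), next='c' -> output (0, 'c'), add 'c' as idx 1
Step 2: w='c' (idx 1), next='a' -> output (1, 'a'), add 'ca' as idx 2
Step 3: w='ca' (idx 2), next='a' -> output (2, 'a'), add 'caa' as idx 3
Step 4: w='' (idx 0), next='a' -> output (0, 'a'), add 'a' as idx 4
Step 5: w='ca' (idx 2), next='c' -> output (2, 'c'), add 'cac' as idx 5
Step 6: w='a' (idx 4), end of input -> output (4, '')


Encoded: [(0, 'c'), (1, 'a'), (2, 'a'), (0, 'a'), (2, 'c'), (4, '')]


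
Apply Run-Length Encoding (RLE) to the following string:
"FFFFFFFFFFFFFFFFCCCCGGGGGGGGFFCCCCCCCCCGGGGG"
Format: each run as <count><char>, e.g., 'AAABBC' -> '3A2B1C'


Scanning runs left to right:
  i=0: run of 'F' x 16 -> '16F'
  i=16: run of 'C' x 4 -> '4C'
  i=20: run of 'G' x 8 -> '8G'
  i=28: run of 'F' x 2 -> '2F'
  i=30: run of 'C' x 9 -> '9C'
  i=39: run of 'G' x 5 -> '5G'

RLE = 16F4C8G2F9C5G


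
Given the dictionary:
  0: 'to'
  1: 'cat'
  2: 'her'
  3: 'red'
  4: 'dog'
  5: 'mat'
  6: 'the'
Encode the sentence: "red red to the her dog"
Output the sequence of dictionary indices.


Look up each word in the dictionary:
  'red' -> 3
  'red' -> 3
  'to' -> 0
  'the' -> 6
  'her' -> 2
  'dog' -> 4

Encoded: [3, 3, 0, 6, 2, 4]


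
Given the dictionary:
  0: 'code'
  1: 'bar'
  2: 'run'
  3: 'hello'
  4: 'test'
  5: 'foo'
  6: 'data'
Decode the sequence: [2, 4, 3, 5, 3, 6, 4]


Look up each index in the dictionary:
  2 -> 'run'
  4 -> 'test'
  3 -> 'hello'
  5 -> 'foo'
  3 -> 'hello'
  6 -> 'data'
  4 -> 'test'

Decoded: "run test hello foo hello data test"


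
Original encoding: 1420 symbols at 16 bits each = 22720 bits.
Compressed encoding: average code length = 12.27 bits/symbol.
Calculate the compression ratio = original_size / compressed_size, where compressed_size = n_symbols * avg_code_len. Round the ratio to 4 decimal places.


original_size = n_symbols * orig_bits = 1420 * 16 = 22720 bits
compressed_size = n_symbols * avg_code_len = 1420 * 12.27 = 17423.4 bits
ratio = original_size / compressed_size = 22720 / 17423.4 = 1.304

Compression ratio = 1.304


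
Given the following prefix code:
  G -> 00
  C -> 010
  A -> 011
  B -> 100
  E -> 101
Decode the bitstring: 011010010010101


Decoding step by step:
Bits 011 -> A
Bits 010 -> C
Bits 010 -> C
Bits 010 -> C
Bits 101 -> E


Decoded message: ACCCE


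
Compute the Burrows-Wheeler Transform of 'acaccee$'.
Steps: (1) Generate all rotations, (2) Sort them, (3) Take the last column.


Rotations (sorted):
  0: $acaccee -> last char: e
  1: acaccee$ -> last char: $
  2: accee$ac -> last char: c
  3: caccee$a -> last char: a
  4: ccee$aca -> last char: a
  5: cee$acac -> last char: c
  6: e$acacce -> last char: e
  7: ee$acacc -> last char: c


BWT = e$caacec


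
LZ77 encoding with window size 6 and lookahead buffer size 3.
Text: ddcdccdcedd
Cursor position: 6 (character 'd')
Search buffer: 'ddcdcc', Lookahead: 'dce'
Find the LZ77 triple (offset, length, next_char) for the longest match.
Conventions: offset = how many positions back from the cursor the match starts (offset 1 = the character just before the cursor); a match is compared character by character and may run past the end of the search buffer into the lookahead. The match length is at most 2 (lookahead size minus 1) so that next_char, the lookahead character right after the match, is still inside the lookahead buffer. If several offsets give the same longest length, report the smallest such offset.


Try each offset into the search buffer:
  offset=1 (pos 5, char 'c'): match length 0
  offset=2 (pos 4, char 'c'): match length 0
  offset=3 (pos 3, char 'd'): match length 2
  offset=4 (pos 2, char 'c'): match length 0
  offset=5 (pos 1, char 'd'): match length 2
  offset=6 (pos 0, char 'd'): match length 1
Longest match has length 2, found at offsets 3, 5; take the smallest, offset 3.
next_char = character at position 6 + 2 = 8 -> 'e'

Best match: offset=3, length=2 (matching 'dc' starting at position 3)
LZ77 triple: (3, 2, 'e')


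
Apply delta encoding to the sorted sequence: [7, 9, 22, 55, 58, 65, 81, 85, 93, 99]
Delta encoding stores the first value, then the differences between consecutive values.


First value: 7
Deltas:
  9 - 7 = 2
  22 - 9 = 13
  55 - 22 = 33
  58 - 55 = 3
  65 - 58 = 7
  81 - 65 = 16
  85 - 81 = 4
  93 - 85 = 8
  99 - 93 = 6


Delta encoded: [7, 2, 13, 33, 3, 7, 16, 4, 8, 6]


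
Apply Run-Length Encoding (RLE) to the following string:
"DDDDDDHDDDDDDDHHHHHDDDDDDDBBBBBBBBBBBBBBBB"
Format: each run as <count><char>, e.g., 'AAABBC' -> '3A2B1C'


Scanning runs left to right:
  i=0: run of 'D' x 6 -> '6D'
  i=6: run of 'H' x 1 -> '1H'
  i=7: run of 'D' x 7 -> '7D'
  i=14: run of 'H' x 5 -> '5H'
  i=19: run of 'D' x 7 -> '7D'
  i=26: run of 'B' x 16 -> '16B'

RLE = 6D1H7D5H7D16B


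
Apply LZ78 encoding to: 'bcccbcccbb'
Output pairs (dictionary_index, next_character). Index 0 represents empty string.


LZ78 encoding steps:
Dictionary: {0: ''}
Step 1: w='' (idx 0), next='b' -> output (0, 'b'), add 'b' as idx 1
Step 2: w='' (idx 0), next='c' -> output (0, 'c'), add 'c' as idx 2
Step 3: w='c' (idx 2), next='c' -> output (2, 'c'), add 'cc' as idx 3
Step 4: w='b' (idx 1), next='c' -> output (1, 'c'), add 'bc' as idx 4
Step 5: w='cc' (idx 3), next='b' -> output (3, 'b'), add 'ccb' as idx 5
Step 6: w='b' (idx 1), end of input -> output (1, '')


Encoded: [(0, 'b'), (0, 'c'), (2, 'c'), (1, 'c'), (3, 'b'), (1, '')]


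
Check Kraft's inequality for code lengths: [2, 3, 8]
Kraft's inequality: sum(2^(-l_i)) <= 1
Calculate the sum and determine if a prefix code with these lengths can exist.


Sum = 2^(-2) + 2^(-3) + 2^(-8)
    = 0.25 + 0.125 + 0.00390625
    = 97/256 = 0.37890625
Since 0.37890625 <= 1, Kraft's inequality IS satisfied.
A prefix code with these lengths CAN exist.

Kraft sum = 0.37890625. Satisfied.


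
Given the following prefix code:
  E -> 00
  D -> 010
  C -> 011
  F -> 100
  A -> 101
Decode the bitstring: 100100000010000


Decoding step by step:
Bits 100 -> F
Bits 100 -> F
Bits 00 -> E
Bits 00 -> E
Bits 100 -> F
Bits 00 -> E


Decoded message: FFEEFE


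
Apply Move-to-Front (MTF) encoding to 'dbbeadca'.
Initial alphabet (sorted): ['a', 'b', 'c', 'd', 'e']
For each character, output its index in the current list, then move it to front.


MTF encoding:
'd': index 3 in ['a', 'b', 'c', 'd', 'e'] -> ['d', 'a', 'b', 'c', 'e']
'b': index 2 in ['d', 'a', 'b', 'c', 'e'] -> ['b', 'd', 'a', 'c', 'e']
'b': index 0 in ['b', 'd', 'a', 'c', 'e'] -> ['b', 'd', 'a', 'c', 'e']
'e': index 4 in ['b', 'd', 'a', 'c', 'e'] -> ['e', 'b', 'd', 'a', 'c']
'a': index 3 in ['e', 'b', 'd', 'a', 'c'] -> ['a', 'e', 'b', 'd', 'c']
'd': index 3 in ['a', 'e', 'b', 'd', 'c'] -> ['d', 'a', 'e', 'b', 'c']
'c': index 4 in ['d', 'a', 'e', 'b', 'c'] -> ['c', 'd', 'a', 'e', 'b']
'a': index 2 in ['c', 'd', 'a', 'e', 'b'] -> ['a', 'c', 'd', 'e', 'b']


Output: [3, 2, 0, 4, 3, 3, 4, 2]


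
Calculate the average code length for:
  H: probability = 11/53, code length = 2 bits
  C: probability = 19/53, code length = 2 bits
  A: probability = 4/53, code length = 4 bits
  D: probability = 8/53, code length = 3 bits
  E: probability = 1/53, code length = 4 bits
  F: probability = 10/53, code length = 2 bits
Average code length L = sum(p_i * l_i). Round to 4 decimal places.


Weighted contributions p_i * l_i:
  H: (11/53) * 2 = 22/53
  C: (19/53) * 2 = 38/53
  A: (4/53) * 4 = 16/53
  D: (8/53) * 3 = 24/53
  E: (1/53) * 4 = 4/53
  F: (10/53) * 2 = 20/53
Sum = (22 + 38 + 16 + 24 + 4 + 20)/53 = 124/53

L = 124/53 = 2.3396 bits/symbol


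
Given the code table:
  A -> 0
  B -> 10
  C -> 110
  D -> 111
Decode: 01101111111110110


Decoding:
0 -> A
110 -> C
111 -> D
111 -> D
111 -> D
0 -> A
110 -> C


Result: ACDDDAC


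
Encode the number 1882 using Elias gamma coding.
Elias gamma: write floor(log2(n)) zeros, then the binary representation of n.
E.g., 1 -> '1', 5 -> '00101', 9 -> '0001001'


num_bits = floor(log2(1882)) + 1 = 11
leading_zeros = num_bits - 1 = 10
binary(1882) = 11101011010

Elias gamma(1882) = '0000000000' + '11101011010' = 000000000011101011010 (21 bits)


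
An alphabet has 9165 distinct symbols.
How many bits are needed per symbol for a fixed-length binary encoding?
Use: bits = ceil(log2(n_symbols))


log2(9165) = 13.1619
Bracket: 2^13 = 8192 < 9165 <= 2^14 = 16384
So ceil(log2(9165)) = 14

bits = ceil(log2(9165)) = ceil(13.1619) = 14 bits


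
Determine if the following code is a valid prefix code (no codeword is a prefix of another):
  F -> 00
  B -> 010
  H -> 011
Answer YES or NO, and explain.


Checking each pair (does one codeword prefix another?):
  F='00' vs B='010': no prefix
  F='00' vs H='011': no prefix
  B='010' vs F='00': no prefix
  B='010' vs H='011': no prefix
  H='011' vs F='00': no prefix
  H='011' vs B='010': no prefix
No violation found over all pairs.

YES -- this is a valid prefix code. No codeword is a prefix of any other codeword.


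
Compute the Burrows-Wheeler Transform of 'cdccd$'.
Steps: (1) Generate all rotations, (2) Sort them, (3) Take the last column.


Rotations (sorted):
  0: $cdccd -> last char: d
  1: ccd$cd -> last char: d
  2: cd$cdc -> last char: c
  3: cdccd$ -> last char: $
  4: d$cdcc -> last char: c
  5: dccd$c -> last char: c


BWT = ddc$cc


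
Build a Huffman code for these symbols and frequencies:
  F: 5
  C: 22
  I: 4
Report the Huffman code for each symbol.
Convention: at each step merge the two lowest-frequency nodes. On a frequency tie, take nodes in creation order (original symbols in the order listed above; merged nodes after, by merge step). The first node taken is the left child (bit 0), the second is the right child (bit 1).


Huffman tree construction:
Step 1: Merge I(4) + F(5) = 9
Step 2: Merge (I+F)(9) + C(22) = 31
Read each symbol's code off the tree from the root (left child = 0, right child = 1).

Codes:
  F: 01 (length 2)
  C: 1 (length 1)
  I: 00 (length 2)
Average code length: 40/31 = 1.2903 bits/symbol


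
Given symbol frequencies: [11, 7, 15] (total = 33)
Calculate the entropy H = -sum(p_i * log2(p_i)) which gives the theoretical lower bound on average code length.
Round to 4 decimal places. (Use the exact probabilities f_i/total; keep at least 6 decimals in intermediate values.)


Per-symbol terms -p_i * log2(p_i) with p_i = f_i/33:
  p = 11/33 = 0.333333: log2(p) = -1.584963, -p*log2(p) = 0.528321
  p = 7/33 = 0.212121: log2(p) = -2.237039, -p*log2(p) = 0.474523
  p = 15/33 = 0.454545: log2(p) = -1.137504, -p*log2(p) = 0.517047
H = 0.528321 + 0.474523 + 0.517047 = 1.519891

H = 1.5199 bits/symbol


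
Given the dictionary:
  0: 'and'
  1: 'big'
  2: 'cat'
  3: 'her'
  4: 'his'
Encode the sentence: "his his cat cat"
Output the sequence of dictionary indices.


Look up each word in the dictionary:
  'his' -> 4
  'his' -> 4
  'cat' -> 2
  'cat' -> 2

Encoded: [4, 4, 2, 2]


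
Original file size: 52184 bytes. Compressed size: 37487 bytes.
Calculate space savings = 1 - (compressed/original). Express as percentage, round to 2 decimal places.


ratio = compressed/original = 37487/52184 = 0.718362
savings = 1 - ratio = 1 - 0.718362 = 0.281638
as a percentage: 0.281638 * 100 = 28.16%

Space savings = 1 - 37487/52184 = 28.16%


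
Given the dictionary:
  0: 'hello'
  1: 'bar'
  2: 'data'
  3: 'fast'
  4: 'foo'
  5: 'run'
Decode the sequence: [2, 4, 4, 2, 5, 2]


Look up each index in the dictionary:
  2 -> 'data'
  4 -> 'foo'
  4 -> 'foo'
  2 -> 'data'
  5 -> 'run'
  2 -> 'data'

Decoded: "data foo foo data run data"


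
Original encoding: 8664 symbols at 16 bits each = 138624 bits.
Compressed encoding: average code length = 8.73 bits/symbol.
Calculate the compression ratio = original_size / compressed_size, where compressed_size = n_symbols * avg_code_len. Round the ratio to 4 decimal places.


original_size = n_symbols * orig_bits = 8664 * 16 = 138624 bits
compressed_size = n_symbols * avg_code_len = 8664 * 8.73 = 75636.72 bits
ratio = original_size / compressed_size = 138624 / 75636.72 = 1.8328

Compression ratio = 1.8328


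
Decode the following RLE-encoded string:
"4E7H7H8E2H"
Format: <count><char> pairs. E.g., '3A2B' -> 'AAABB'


Expanding each <count><char> pair:
  4E -> 'EEEE'
  7H -> 'HHHHHHH'
  7H -> 'HHHHHHH'
  8E -> 'EEEEEEEE'
  2H -> 'HH'

Decoded = EEEEHHHHHHHHHHHHHHEEEEEEEEHH


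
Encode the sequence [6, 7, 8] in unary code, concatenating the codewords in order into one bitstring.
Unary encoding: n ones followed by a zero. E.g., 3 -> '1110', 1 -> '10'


Encode each number as n ones followed by a terminating 0:
  6 -> 1111110 (7 bits)
  7 -> 11111110 (8 bits)
  8 -> 111111110 (9 bits)
Total length = 7 + 8 + 9 = 24 bits.

Unary([6, 7, 8]) = 111111011111110111111110 (24 bits)


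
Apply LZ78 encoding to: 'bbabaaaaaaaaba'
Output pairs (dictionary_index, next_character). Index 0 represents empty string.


LZ78 encoding steps:
Dictionary: {0: ''}
Step 1: w='' (idx 0), next='b' -> output (0, 'b'), add 'b' as idx 1
Step 2: w='b' (idx 1), next='a' -> output (1, 'a'), add 'ba' as idx 2
Step 3: w='ba' (idx 2), next='a' -> output (2, 'a'), add 'baa' as idx 3
Step 4: w='' (idx 0), next='a' -> output (0, 'a'), add 'a' as idx 4
Step 5: w='a' (idx 4), next='a' -> output (4, 'a'), add 'aa' as idx 5
Step 6: w='aa' (idx 5), next='a' -> output (5, 'a'), add 'aaa' as idx 6
Step 7: w='ba' (idx 2), end of input -> output (2, '')


Encoded: [(0, 'b'), (1, 'a'), (2, 'a'), (0, 'a'), (4, 'a'), (5, 'a'), (2, '')]


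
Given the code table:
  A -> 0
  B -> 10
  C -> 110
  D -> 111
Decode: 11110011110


Decoding:
111 -> D
10 -> B
0 -> A
111 -> D
10 -> B


Result: DBADB


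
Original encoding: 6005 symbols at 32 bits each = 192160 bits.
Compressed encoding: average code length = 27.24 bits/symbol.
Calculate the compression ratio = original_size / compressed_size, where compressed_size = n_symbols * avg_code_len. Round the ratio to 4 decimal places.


original_size = n_symbols * orig_bits = 6005 * 32 = 192160 bits
compressed_size = n_symbols * avg_code_len = 6005 * 27.24 = 163576.2 bits
ratio = original_size / compressed_size = 192160 / 163576.2 = 1.1747

Compression ratio = 1.1747


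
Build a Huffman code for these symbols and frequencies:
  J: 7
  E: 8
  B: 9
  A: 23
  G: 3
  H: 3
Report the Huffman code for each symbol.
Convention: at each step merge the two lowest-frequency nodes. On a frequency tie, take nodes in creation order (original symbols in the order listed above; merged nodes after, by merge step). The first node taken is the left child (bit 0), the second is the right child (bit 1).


Huffman tree construction:
Step 1: Merge G(3) + H(3) = 6
Step 2: Merge (G+H)(6) + J(7) = 13
Step 3: Merge E(8) + B(9) = 17
Step 4: Merge ((G+H)+J)(13) + (E+B)(17) = 30
Step 5: Merge A(23) + (((G+H)+J)+(E+B))(30) = 53
Read each symbol's code off the tree from the root (left child = 0, right child = 1).

Codes:
  J: 101 (length 3)
  E: 110 (length 3)
  B: 111 (length 3)
  A: 0 (length 1)
  G: 1000 (length 4)
  H: 1001 (length 4)
Average code length: 119/53 = 2.2453 bits/symbol


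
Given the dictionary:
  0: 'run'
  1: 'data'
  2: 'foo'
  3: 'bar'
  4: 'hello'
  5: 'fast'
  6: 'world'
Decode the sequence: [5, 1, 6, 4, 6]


Look up each index in the dictionary:
  5 -> 'fast'
  1 -> 'data'
  6 -> 'world'
  4 -> 'hello'
  6 -> 'world'

Decoded: "fast data world hello world"


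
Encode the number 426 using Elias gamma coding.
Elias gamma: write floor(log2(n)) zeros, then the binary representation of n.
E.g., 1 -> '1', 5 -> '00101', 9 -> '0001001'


num_bits = floor(log2(426)) + 1 = 9
leading_zeros = num_bits - 1 = 8
binary(426) = 110101010

Elias gamma(426) = '00000000' + '110101010' = 00000000110101010 (17 bits)


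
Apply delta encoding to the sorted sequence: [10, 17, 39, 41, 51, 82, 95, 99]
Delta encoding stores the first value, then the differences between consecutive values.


First value: 10
Deltas:
  17 - 10 = 7
  39 - 17 = 22
  41 - 39 = 2
  51 - 41 = 10
  82 - 51 = 31
  95 - 82 = 13
  99 - 95 = 4


Delta encoded: [10, 7, 22, 2, 10, 31, 13, 4]


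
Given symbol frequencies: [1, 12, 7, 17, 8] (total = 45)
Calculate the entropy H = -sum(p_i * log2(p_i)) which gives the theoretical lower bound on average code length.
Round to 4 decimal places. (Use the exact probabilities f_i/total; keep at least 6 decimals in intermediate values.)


Per-symbol terms -p_i * log2(p_i) with p_i = f_i/45:
  p = 1/45 = 0.022222: log2(p) = -5.491853, -p*log2(p) = 0.122041
  p = 12/45 = 0.266667: log2(p) = -1.906891, -p*log2(p) = 0.508504
  p = 7/45 = 0.155556: log2(p) = -2.684498, -p*log2(p) = 0.417589
  p = 17/45 = 0.377778: log2(p) = -1.404390, -p*log2(p) = 0.530547
  p = 8/45 = 0.177778: log2(p) = -2.491853, -p*log2(p) = 0.442996
H = 0.122041 + 0.508504 + 0.417589 + 0.530547 + 0.442996 = 2.021677

H = 2.0217 bits/symbol


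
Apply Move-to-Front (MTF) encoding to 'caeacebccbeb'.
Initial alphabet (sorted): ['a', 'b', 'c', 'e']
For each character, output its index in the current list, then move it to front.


MTF encoding:
'c': index 2 in ['a', 'b', 'c', 'e'] -> ['c', 'a', 'b', 'e']
'a': index 1 in ['c', 'a', 'b', 'e'] -> ['a', 'c', 'b', 'e']
'e': index 3 in ['a', 'c', 'b', 'e'] -> ['e', 'a', 'c', 'b']
'a': index 1 in ['e', 'a', 'c', 'b'] -> ['a', 'e', 'c', 'b']
'c': index 2 in ['a', 'e', 'c', 'b'] -> ['c', 'a', 'e', 'b']
'e': index 2 in ['c', 'a', 'e', 'b'] -> ['e', 'c', 'a', 'b']
'b': index 3 in ['e', 'c', 'a', 'b'] -> ['b', 'e', 'c', 'a']
'c': index 2 in ['b', 'e', 'c', 'a'] -> ['c', 'b', 'e', 'a']
'c': index 0 in ['c', 'b', 'e', 'a'] -> ['c', 'b', 'e', 'a']
'b': index 1 in ['c', 'b', 'e', 'a'] -> ['b', 'c', 'e', 'a']
'e': index 2 in ['b', 'c', 'e', 'a'] -> ['e', 'b', 'c', 'a']
'b': index 1 in ['e', 'b', 'c', 'a'] -> ['b', 'e', 'c', 'a']


Output: [2, 1, 3, 1, 2, 2, 3, 2, 0, 1, 2, 1]


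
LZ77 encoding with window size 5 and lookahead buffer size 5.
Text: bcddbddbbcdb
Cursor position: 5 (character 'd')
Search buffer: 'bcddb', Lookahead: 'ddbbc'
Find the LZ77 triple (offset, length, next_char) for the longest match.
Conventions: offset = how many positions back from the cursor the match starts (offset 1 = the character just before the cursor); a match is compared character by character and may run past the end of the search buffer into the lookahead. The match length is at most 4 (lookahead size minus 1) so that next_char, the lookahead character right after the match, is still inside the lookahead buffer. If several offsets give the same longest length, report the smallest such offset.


Try each offset into the search buffer:
  offset=1 (pos 4, char 'b'): match length 0
  offset=2 (pos 3, char 'd'): match length 1
  offset=3 (pos 2, char 'd'): match length 3
  offset=4 (pos 1, char 'c'): match length 0
  offset=5 (pos 0, char 'b'): match length 0
Longest match has length 3 at offset 3.
next_char = character at position 5 + 3 = 8 -> 'b'

Best match: offset=3, length=3 (matching 'ddb' starting at position 2)
LZ77 triple: (3, 3, 'b')


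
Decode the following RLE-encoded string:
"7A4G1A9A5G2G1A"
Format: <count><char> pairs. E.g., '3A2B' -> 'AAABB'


Expanding each <count><char> pair:
  7A -> 'AAAAAAA'
  4G -> 'GGGG'
  1A -> 'A'
  9A -> 'AAAAAAAAA'
  5G -> 'GGGGG'
  2G -> 'GG'
  1A -> 'A'

Decoded = AAAAAAAGGGGAAAAAAAAAAGGGGGGGA


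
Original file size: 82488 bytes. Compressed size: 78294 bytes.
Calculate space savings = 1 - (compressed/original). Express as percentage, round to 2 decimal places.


ratio = compressed/original = 78294/82488 = 0.949156
savings = 1 - ratio = 1 - 0.949156 = 0.050844
as a percentage: 0.050844 * 100 = 5.08%

Space savings = 1 - 78294/82488 = 5.08%


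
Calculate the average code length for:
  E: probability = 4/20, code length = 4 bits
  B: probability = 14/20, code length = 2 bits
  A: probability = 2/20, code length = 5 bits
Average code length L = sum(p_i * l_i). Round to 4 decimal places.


Weighted contributions p_i * l_i:
  E: (4/20) * 4 = 16/20
  B: (14/20) * 2 = 28/20
  A: (2/20) * 5 = 10/20
Sum = (16 + 28 + 10)/20 = 54/20

L = 54/20 = 2.7000 bits/symbol


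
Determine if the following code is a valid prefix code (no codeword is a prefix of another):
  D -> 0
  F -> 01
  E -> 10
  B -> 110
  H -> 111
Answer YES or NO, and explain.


Checking each pair (does one codeword prefix another?):
  D='0' vs F='01': prefix -- VIOLATION

NO -- this is NOT a valid prefix code. D (0) is a prefix of F (01).


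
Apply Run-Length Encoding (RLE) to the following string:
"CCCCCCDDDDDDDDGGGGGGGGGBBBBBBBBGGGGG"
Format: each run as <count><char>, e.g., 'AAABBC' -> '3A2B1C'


Scanning runs left to right:
  i=0: run of 'C' x 6 -> '6C'
  i=6: run of 'D' x 8 -> '8D'
  i=14: run of 'G' x 9 -> '9G'
  i=23: run of 'B' x 8 -> '8B'
  i=31: run of 'G' x 5 -> '5G'

RLE = 6C8D9G8B5G


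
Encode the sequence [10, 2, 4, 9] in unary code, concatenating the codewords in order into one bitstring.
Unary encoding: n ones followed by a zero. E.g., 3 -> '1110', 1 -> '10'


Encode each number as n ones followed by a terminating 0:
  10 -> 11111111110 (11 bits)
  2 -> 110 (3 bits)
  4 -> 11110 (5 bits)
  9 -> 1111111110 (10 bits)
Total length = 11 + 3 + 5 + 10 = 29 bits.

Unary([10, 2, 4, 9]) = 11111111110110111101111111110 (29 bits)


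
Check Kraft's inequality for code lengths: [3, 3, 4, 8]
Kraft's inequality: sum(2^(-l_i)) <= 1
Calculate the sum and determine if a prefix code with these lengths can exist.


Sum = 2^(-3) + 2^(-3) + 2^(-4) + 2^(-8)
    = 0.125 + 0.125 + 0.0625 + 0.00390625
    = 81/256 = 0.31640625
Since 0.31640625 <= 1, Kraft's inequality IS satisfied.
A prefix code with these lengths CAN exist.

Kraft sum = 0.31640625. Satisfied.


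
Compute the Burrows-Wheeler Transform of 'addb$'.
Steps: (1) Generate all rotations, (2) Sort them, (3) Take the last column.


Rotations (sorted):
  0: $addb -> last char: b
  1: addb$ -> last char: $
  2: b$add -> last char: d
  3: db$ad -> last char: d
  4: ddb$a -> last char: a


BWT = b$dda


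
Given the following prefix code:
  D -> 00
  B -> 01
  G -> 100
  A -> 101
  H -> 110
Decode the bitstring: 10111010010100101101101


Decoding step by step:
Bits 101 -> A
Bits 110 -> H
Bits 100 -> G
Bits 101 -> A
Bits 00 -> D
Bits 101 -> A
Bits 101 -> A
Bits 101 -> A


Decoded message: AHGADAAA


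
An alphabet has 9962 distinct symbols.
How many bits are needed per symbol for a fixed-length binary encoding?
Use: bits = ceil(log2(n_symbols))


log2(9962) = 13.2822
Bracket: 2^13 = 8192 < 9962 <= 2^14 = 16384
So ceil(log2(9962)) = 14

bits = ceil(log2(9962)) = ceil(13.2822) = 14 bits


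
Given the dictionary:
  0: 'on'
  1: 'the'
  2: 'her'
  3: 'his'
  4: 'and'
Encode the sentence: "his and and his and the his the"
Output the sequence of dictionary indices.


Look up each word in the dictionary:
  'his' -> 3
  'and' -> 4
  'and' -> 4
  'his' -> 3
  'and' -> 4
  'the' -> 1
  'his' -> 3
  'the' -> 1

Encoded: [3, 4, 4, 3, 4, 1, 3, 1]


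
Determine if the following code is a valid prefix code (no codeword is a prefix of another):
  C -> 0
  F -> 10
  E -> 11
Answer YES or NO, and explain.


Checking each pair (does one codeword prefix another?):
  C='0' vs F='10': no prefix
  C='0' vs E='11': no prefix
  F='10' vs C='0': no prefix
  F='10' vs E='11': no prefix
  E='11' vs C='0': no prefix
  E='11' vs F='10': no prefix
No violation found over all pairs.

YES -- this is a valid prefix code. No codeword is a prefix of any other codeword.
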